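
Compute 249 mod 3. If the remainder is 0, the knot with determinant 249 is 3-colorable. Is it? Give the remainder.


Step 1: A knot is p-colorable if and only if p divides its determinant.
Step 2: Compute 249 mod 3.
249 = 83 * 3 + 0
Step 3: 249 mod 3 = 0
Step 4: The knot is 3-colorable: yes

0


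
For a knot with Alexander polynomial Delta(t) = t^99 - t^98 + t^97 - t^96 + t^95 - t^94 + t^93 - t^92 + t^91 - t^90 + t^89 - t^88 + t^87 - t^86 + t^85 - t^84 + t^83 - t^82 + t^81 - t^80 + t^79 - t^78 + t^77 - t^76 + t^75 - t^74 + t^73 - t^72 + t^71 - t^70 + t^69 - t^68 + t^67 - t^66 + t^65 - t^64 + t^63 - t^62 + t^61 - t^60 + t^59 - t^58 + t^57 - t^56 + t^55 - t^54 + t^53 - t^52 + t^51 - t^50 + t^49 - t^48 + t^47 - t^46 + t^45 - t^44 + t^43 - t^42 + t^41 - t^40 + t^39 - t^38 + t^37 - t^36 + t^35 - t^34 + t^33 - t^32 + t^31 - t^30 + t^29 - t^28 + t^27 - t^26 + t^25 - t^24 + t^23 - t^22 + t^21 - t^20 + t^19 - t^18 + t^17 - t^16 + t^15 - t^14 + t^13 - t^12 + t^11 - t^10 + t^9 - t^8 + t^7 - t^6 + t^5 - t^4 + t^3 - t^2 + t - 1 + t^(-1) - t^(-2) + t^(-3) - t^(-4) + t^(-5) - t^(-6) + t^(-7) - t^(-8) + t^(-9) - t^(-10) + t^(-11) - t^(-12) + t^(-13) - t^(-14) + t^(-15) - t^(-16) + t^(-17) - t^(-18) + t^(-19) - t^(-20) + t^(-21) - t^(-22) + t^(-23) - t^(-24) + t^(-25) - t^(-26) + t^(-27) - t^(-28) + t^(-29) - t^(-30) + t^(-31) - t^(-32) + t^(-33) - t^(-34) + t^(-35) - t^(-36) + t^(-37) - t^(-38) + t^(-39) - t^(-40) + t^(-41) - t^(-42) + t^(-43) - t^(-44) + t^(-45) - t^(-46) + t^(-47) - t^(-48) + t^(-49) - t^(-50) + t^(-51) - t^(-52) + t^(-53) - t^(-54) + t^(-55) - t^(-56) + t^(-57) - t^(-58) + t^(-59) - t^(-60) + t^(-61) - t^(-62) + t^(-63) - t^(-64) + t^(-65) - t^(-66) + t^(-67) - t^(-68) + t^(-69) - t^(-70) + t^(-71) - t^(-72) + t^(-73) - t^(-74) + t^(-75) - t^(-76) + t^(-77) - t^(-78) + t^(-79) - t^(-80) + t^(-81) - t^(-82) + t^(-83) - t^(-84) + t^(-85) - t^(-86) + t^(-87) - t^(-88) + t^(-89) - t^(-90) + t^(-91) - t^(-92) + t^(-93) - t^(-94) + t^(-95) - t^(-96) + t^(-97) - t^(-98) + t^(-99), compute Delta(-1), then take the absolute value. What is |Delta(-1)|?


Step 1: The polynomial has 199 terms with alternating signs, exponents from 99 down to -99.
Step 2: Substitute t = -1. The i-th term has coefficient (-1)^i and exponent (m-i),
  so its value is (-1)^i * (-1)^(m-i) = (-1)^m = -1 for every i.
Step 3: All 199 terms equal -1, so Delta(-1) = 199 * (-1) = -199
Step 4: |Delta(-1)| = 199

199


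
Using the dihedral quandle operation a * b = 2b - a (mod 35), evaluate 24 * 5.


24 * 5 = 2*5 - 24 mod 35
= 10 - 24 mod 35
= -14 mod 35 = 21

21


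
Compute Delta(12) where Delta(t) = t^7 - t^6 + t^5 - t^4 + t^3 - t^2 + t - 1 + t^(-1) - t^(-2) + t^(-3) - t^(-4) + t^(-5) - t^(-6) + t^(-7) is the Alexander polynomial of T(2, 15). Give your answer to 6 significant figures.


Substituting t = 12 into Delta(t) = t^7 - t^6 + t^5 - t^4 + t^3 - t^2 + t - 1 + t^(-1) - t^(-2) + t^(-3) - t^(-4) + t^(-5) - t^(-6) + t^(-7):
Term values: (35831808) + (-2985984) + (248832) + (-20736) + (1728) + (-144) + (12) + (-1) + (0.0833333) + (-0.00694444) + (0.000578704) + (-4.82253e-05) + (4.01878e-06) + (-3.34898e-07) + (2.79082e-08)
Sum = 33075515.08
Rounded to 6 significant figures: 3.30755e+07

3.30755e+07


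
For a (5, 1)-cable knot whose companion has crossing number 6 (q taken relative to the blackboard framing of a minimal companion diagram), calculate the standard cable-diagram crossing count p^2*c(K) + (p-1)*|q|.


Step 1: Each of the c(K) crossings of the companion diagram becomes p*p = p^2 crossings among the p parallel strands, and each of the |q| twists s_1 s_2 ... s_(p-1) adds (p-1) crossings.
  Crossings = p^2 * c(K) + (p-1)*|q|
Step 2: = 5^2 * 6 + (5-1)*1
Step 3: = 25*6 + 4*1
Step 4: = 150 + 4 = 154

154


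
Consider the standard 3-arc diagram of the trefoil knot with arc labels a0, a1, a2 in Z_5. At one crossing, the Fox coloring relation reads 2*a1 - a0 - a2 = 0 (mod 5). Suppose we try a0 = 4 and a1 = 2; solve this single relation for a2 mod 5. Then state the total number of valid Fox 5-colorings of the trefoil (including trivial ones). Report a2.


Step 1: Apply the given crossing relation 2*a1 - a0 - a2 = 0 (mod 5).
  a2 = 2*a1 - a0 mod 5
  a2 = 2*2 - 4 mod 5
  a2 = 4 - 4 mod 5
  a2 = 0 mod 5 = 0
Step 2: The trefoil has determinant 3.
  Number of Fox p-colorings (p prime) is p^2 if p = 3, else p.
  Since 5 does not divide 3, only trivial (constant) colorings exist.
  (So the trial a0 = 4, a1 = 2 with a0 != a1 does NOT extend to a valid coloring of the whole trefoil: the other two crossing relations require 3*(a1 - a0) = 0 (mod 5), which fails.)
  Total colorings = 5
Step 3: a2 = 0, total Fox 5-colorings = 5

0


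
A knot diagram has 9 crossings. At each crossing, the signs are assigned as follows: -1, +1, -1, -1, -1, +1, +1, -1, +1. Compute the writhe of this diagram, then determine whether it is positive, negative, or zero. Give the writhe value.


Step 1: Count positive crossings (+1).
Positive crossings: 4
Step 2: Count negative crossings (-1).
Negative crossings: 5
Step 3: Writhe = (positive) - (negative)
w = 4 - 5 = -1
Step 4: |w| = 1, and w is negative

-1


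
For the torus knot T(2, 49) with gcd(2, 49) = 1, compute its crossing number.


For a torus knot T(p, q) with gcd(p,q)=1,
the crossing number is min(p*(q-1), q*(p-1)).
p*(q-1) = 2*48 = 96
q*(p-1) = 49*1 = 49
min(96, 49) = 49

49


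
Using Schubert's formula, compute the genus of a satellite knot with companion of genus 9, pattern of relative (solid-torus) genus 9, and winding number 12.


Schubert: g(satellite) = g_rel(pattern) + |winding| * g(companion),
where g_rel(pattern) is the genus of the pattern relative to the solid torus.
= 9 + 12 * 9
= 9 + 108 = 117

117


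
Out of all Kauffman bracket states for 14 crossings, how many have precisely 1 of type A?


We choose which 1 of 14 crossings get A-smoothings.
C(14, 1) = 14! / (1! * 13!)
= 14

14


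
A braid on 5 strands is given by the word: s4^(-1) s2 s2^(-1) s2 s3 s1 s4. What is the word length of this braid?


The word length counts the number of generators (including inverses).
Listing each generator: s4^(-1), s2, s2^(-1), s2, s3, s1, s4
There are 7 generators in this braid word.

7


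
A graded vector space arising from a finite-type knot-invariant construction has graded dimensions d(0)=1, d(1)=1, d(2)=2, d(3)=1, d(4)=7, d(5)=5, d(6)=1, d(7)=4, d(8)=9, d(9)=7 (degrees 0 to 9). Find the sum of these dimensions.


Total dimension = d(0) + d(1) + ... + d(9)
= 1 + 1 + 2 + 1 + 7 + 5 + 1 + 4 + 9 + 7
= 38

38


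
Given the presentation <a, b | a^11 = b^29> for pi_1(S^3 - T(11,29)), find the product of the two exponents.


The relation is a^11 = b^29.
Product of exponents = 11 * 29
= 319

319


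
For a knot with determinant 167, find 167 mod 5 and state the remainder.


Step 1: A knot is p-colorable if and only if p divides its determinant.
Step 2: Compute 167 mod 5.
167 = 33 * 5 + 2
Step 3: 167 mod 5 = 2
Step 4: The knot is 5-colorable: no

2


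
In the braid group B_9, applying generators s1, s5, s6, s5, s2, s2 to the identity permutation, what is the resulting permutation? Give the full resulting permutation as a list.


Starting with identity [1, 2, 3, 4, 5, 6, 7, 8, 9].
Apply generators in sequence:
  After s1: [2, 1, 3, 4, 5, 6, 7, 8, 9]
  After s5: [2, 1, 3, 4, 6, 5, 7, 8, 9]
  After s6: [2, 1, 3, 4, 6, 7, 5, 8, 9]
  After s5: [2, 1, 3, 4, 7, 6, 5, 8, 9]
  After s2: [2, 3, 1, 4, 7, 6, 5, 8, 9]
  After s2: [2, 1, 3, 4, 7, 6, 5, 8, 9]
Final permutation: [2, 1, 3, 4, 7, 6, 5, 8, 9]

[2, 1, 3, 4, 7, 6, 5, 8, 9]


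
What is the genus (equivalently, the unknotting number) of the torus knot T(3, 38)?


For a torus knot T(p,q), both the unknotting number and genus equal (p-1)(q-1)/2.
= (3-1)(38-1)/2
= 2*37/2
= 74/2 = 37

37


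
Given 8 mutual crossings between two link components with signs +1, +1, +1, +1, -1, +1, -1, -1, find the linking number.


Step 1: Count positive crossings: 5
Step 2: Count negative crossings: 3
Step 3: Sum of signs = 5 - 3 = 2
Step 4: Linking number = sum/2 = 2/2 = 1

1


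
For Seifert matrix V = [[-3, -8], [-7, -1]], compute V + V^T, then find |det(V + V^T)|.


Step 1: Form V + V^T where V = [[-3, -8], [-7, -1]]
  V^T = [[-3, -7], [-8, -1]]
  V + V^T = [[-6, -15], [-15, -2]]
Step 2: det(V + V^T) = (-6)*(-2) - (-15)*(-15)
  = 12 - 225 = -213
Step 3: Knot determinant = |det(V + V^T)| = |-213| = 213

213


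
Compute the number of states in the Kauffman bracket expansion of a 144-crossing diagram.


Each crossing contributes 2 choices (A-smoothing or B-smoothing).
Total states = 2^144 = 22300745198530623141535718272648361505980416

22300745198530623141535718272648361505980416


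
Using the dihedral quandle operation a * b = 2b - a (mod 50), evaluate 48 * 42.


48 * 42 = 2*42 - 48 mod 50
= 84 - 48 mod 50
= 36 mod 50 = 36

36


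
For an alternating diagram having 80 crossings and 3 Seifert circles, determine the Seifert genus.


For alternating knots, g = (c - s + 1)/2.
= (80 - 3 + 1)/2
= 78/2 = 39

39


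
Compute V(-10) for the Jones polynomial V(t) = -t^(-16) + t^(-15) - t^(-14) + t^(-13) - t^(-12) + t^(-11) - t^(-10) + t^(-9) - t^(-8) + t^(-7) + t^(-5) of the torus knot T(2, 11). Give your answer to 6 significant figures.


Substituting t = -10 into V(t) = -t^(-16) + t^(-15) - t^(-14) + t^(-13) - t^(-12) + t^(-11) - t^(-10) + t^(-9) - t^(-8) + t^(-7) + t^(-5):
  (-)t^(-16) = -1e-16
  (+)t^(-15) = -1e-15
  (-)t^(-14) = -1e-14
  (+)t^(-13) = -1e-13
  (-)t^(-12) = -1e-12
  (+)t^(-11) = -1e-11
  (-)t^(-10) = -1e-10
  (+)t^(-9) = -1e-09
  (-)t^(-8) = -1e-08
  (+)t^(-7) = -1e-07
  (+)t^(-5) = -1e-05
Sum = (-1e-16) + (-1e-15) + (-1e-14) + (-1e-13) + (-1e-12) + (-1e-11) + (-1e-10) + (-1e-09) + (-1e-08) + (-1e-07) + (-1e-05)
= -1.011111111e-05
Rounded to 6 significant figures: -1.01111e-05

-1.01111e-05


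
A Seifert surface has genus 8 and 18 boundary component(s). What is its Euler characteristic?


chi = 2 - 2g - b
= 2 - 2*8 - 18
= 2 - 16 - 18 = -32

-32


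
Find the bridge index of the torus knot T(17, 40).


The bridge number of T(p,q) is min(p,q).
min(17, 40) = 17

17


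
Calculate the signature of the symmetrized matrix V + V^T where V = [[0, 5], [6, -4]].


Step 1: V + V^T = [[0, 11], [11, -8]]
Step 2: trace = -8, det = -121
Step 3: Discriminant = (-8)^2 - 4*(-121) = 548
Step 4: Eigenvalues: 7.7047, -15.7047
Step 5: Signature = (# positive eigenvalues) - (# negative eigenvalues) = 0

0


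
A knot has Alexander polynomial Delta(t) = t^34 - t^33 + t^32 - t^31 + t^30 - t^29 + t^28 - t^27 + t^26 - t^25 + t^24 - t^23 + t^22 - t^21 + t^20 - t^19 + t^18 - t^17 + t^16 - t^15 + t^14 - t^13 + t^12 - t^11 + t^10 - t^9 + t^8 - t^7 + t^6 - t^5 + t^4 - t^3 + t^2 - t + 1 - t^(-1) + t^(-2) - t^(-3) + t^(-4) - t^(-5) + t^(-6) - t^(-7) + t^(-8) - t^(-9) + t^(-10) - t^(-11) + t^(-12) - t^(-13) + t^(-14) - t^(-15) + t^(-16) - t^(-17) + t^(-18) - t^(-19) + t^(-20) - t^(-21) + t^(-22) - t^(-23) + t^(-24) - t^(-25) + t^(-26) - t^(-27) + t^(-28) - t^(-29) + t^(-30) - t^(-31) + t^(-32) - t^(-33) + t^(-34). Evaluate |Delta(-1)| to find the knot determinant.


Step 1: The polynomial has 69 terms with alternating signs, exponents from 34 down to -34.
Step 2: Substitute t = -1. The i-th term has coefficient (-1)^i and exponent (m-i),
  so its value is (-1)^i * (-1)^(m-i) = (-1)^m = 1 for every i.
Step 3: All 69 terms equal 1, so Delta(-1) = 69 * (1) = 69
Step 4: |Delta(-1)| = 69

69


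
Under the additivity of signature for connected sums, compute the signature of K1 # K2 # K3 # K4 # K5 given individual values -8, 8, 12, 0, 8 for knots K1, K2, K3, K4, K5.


The signature is additive under connected sum.
signature(K1 # K2 # K3 # K4 # K5) = (-8) + (8) + (12) + (0) + (8)
= 20

20


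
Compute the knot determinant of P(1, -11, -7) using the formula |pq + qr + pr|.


Step 1: Compute pq + qr + pr.
pq = 1*(-11) = -11
qr = (-11)*(-7) = 77
pr = 1*(-7) = -7
pq + qr + pr = -11 + 77 + (-7) = 59
Step 2: Take absolute value.
det(P(1,-11,-7)) = |59| = 59

59


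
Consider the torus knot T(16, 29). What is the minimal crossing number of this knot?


For a torus knot T(p, q) with gcd(p,q)=1,
the crossing number is min(p*(q-1), q*(p-1)).
p*(q-1) = 16*28 = 448
q*(p-1) = 29*15 = 435
min(448, 435) = 435

435


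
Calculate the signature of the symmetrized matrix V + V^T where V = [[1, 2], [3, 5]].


Step 1: V + V^T = [[2, 5], [5, 10]]
Step 2: trace = 12, det = -5
Step 3: Discriminant = 12^2 - 4*(-5) = 164
Step 4: Eigenvalues: 12.4031, -0.403124
Step 5: Signature = (# positive eigenvalues) - (# negative eigenvalues) = 0

0


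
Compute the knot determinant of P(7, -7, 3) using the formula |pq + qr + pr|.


Step 1: Compute pq + qr + pr.
pq = 7*(-7) = -49
qr = (-7)*3 = -21
pr = 7*3 = 21
pq + qr + pr = -49 + (-21) + 21 = -49
Step 2: Take absolute value.
det(P(7,-7,3)) = |-49| = 49

49


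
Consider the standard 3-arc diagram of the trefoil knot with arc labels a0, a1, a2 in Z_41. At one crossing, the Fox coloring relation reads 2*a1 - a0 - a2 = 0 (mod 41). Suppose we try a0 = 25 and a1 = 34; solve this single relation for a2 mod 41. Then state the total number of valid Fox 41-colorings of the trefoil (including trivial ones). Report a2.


Step 1: Apply the given crossing relation 2*a1 - a0 - a2 = 0 (mod 41).
  a2 = 2*a1 - a0 mod 41
  a2 = 2*34 - 25 mod 41
  a2 = 68 - 25 mod 41
  a2 = 43 mod 41 = 2
Step 2: The trefoil has determinant 3.
  Number of Fox p-colorings (p prime) is p^2 if p = 3, else p.
  Since 41 does not divide 3, only trivial (constant) colorings exist.
  (So the trial a0 = 25, a1 = 34 with a0 != a1 does NOT extend to a valid coloring of the whole trefoil: the other two crossing relations require 3*(a1 - a0) = 0 (mod 41), which fails.)
  Total colorings = 41
Step 3: a2 = 2, total Fox 41-colorings = 41

2


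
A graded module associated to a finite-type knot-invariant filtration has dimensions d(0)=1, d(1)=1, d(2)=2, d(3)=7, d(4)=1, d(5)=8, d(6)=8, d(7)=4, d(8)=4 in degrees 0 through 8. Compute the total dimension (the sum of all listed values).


Total dimension = d(0) + d(1) + ... + d(8)
= 1 + 1 + 2 + 7 + 1 + 8 + 8 + 4 + 4
= 36

36


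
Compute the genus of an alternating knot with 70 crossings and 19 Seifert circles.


For alternating knots, g = (c - s + 1)/2.
= (70 - 19 + 1)/2
= 52/2 = 26

26


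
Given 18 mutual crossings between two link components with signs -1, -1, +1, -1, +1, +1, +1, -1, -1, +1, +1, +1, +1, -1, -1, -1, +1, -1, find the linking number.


Step 1: Count positive crossings: 9
Step 2: Count negative crossings: 9
Step 3: Sum of signs = 9 - 9 = 0
Step 4: Linking number = sum/2 = 0/2 = 0

0


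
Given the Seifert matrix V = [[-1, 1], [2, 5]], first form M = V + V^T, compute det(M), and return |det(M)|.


Step 1: Form V + V^T where V = [[-1, 1], [2, 5]]
  V^T = [[-1, 2], [1, 5]]
  V + V^T = [[-2, 3], [3, 10]]
Step 2: det(V + V^T) = (-2)*10 - 3*3
  = -20 - 9 = -29
Step 3: Knot determinant = |det(V + V^T)| = |-29| = 29

29


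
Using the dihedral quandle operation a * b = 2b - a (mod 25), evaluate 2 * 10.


2 * 10 = 2*10 - 2 mod 25
= 20 - 2 mod 25
= 18 mod 25 = 18

18


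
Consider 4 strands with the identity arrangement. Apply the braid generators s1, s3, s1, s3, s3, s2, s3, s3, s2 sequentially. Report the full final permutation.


Starting with identity [1, 2, 3, 4].
Apply generators in sequence:
  After s1: [2, 1, 3, 4]
  After s3: [2, 1, 4, 3]
  After s1: [1, 2, 4, 3]
  After s3: [1, 2, 3, 4]
  After s3: [1, 2, 4, 3]
  After s2: [1, 4, 2, 3]
  After s3: [1, 4, 3, 2]
  After s3: [1, 4, 2, 3]
  After s2: [1, 2, 4, 3]
Final permutation: [1, 2, 4, 3]

[1, 2, 4, 3]


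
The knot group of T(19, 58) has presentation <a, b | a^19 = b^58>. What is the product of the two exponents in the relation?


The relation is a^19 = b^58.
Product of exponents = 19 * 58
= 1102

1102


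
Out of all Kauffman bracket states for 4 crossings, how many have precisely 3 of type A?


We choose which 3 of 4 crossings get A-smoothings.
C(4, 3) = 4! / (3! * 1!)
= 4

4


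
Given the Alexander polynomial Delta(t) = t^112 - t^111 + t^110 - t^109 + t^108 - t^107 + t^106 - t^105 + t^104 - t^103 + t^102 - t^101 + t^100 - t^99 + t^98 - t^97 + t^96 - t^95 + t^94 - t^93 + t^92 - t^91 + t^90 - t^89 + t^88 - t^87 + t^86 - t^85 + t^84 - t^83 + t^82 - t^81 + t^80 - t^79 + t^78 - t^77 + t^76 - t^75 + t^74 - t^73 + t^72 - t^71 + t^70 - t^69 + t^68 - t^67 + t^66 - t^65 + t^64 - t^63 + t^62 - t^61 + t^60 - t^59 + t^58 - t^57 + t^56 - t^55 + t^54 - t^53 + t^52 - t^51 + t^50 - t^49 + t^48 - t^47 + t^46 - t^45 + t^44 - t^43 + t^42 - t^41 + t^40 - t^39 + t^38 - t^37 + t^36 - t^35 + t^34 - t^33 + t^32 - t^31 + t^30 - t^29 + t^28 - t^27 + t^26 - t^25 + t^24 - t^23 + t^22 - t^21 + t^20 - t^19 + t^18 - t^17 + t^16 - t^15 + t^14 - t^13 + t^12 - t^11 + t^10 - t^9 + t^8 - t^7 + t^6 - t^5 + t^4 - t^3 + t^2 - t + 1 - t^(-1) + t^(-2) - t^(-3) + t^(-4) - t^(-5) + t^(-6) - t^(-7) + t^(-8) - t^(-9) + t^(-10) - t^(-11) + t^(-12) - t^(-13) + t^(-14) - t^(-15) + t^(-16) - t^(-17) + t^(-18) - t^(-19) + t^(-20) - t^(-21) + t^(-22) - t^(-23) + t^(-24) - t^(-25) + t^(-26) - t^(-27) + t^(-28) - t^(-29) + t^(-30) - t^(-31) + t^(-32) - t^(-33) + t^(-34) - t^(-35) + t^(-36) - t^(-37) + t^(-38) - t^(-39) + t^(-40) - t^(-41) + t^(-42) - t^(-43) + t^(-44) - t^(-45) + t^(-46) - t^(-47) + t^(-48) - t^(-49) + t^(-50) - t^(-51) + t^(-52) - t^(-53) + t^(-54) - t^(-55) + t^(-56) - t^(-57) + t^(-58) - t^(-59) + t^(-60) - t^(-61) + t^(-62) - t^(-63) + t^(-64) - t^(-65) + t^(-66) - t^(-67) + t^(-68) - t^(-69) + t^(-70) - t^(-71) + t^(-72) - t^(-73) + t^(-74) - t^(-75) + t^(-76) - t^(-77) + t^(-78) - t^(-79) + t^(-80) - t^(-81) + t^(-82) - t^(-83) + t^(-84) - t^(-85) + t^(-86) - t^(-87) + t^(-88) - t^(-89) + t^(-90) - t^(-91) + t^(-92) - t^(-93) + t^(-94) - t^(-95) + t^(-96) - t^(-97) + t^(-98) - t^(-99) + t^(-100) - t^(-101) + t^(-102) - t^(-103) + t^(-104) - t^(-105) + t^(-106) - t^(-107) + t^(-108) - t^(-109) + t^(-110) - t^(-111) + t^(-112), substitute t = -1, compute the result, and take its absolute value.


Step 1: The polynomial has 225 terms with alternating signs, exponents from 112 down to -112.
Step 2: Substitute t = -1. The i-th term has coefficient (-1)^i and exponent (m-i),
  so its value is (-1)^i * (-1)^(m-i) = (-1)^m = 1 for every i.
Step 3: All 225 terms equal 1, so Delta(-1) = 225 * (1) = 225
Step 4: |Delta(-1)| = 225

225


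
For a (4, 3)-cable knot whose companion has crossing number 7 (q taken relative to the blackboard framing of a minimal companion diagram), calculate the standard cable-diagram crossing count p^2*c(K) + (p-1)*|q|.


Step 1: Each of the c(K) crossings of the companion diagram becomes p*p = p^2 crossings among the p parallel strands, and each of the |q| twists s_1 s_2 ... s_(p-1) adds (p-1) crossings.
  Crossings = p^2 * c(K) + (p-1)*|q|
Step 2: = 4^2 * 7 + (4-1)*3
Step 3: = 16*7 + 3*3
Step 4: = 112 + 9 = 121

121


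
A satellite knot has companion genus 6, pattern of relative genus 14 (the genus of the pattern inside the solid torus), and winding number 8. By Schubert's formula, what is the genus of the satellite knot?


Schubert: g(satellite) = g_rel(pattern) + |winding| * g(companion),
where g_rel(pattern) is the genus of the pattern relative to the solid torus.
= 14 + 8 * 6
= 14 + 48 = 62

62


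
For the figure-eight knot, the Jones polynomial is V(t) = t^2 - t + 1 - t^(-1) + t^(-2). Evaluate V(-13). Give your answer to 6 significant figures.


Substituting t = -13 into V(t) = t^2 - t + 1 - t^(-1) + t^(-2):
  (+)t^(2) = 169
  (-)t^(1) = 13
  (+)t^(0) = 1
  (-)t^(-1) = 0.0769231
  (+)t^(-2) = 0.00591716
Sum = (169) + (13) + (1) + (0.0769231) + (0.00591716)
= 183.0828402
Rounded to 6 significant figures: 183.083

183.083


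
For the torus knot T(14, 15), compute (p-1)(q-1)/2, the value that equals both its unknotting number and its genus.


For a torus knot T(p,q), both the unknotting number and genus equal (p-1)(q-1)/2.
= (14-1)(15-1)/2
= 13*14/2
= 182/2 = 91

91


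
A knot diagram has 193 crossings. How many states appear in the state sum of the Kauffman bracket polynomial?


Each crossing contributes 2 choices (A-smoothing or B-smoothing).
Total states = 2^193 = 12554203470773361527671578846415332832204710888928069025792

12554203470773361527671578846415332832204710888928069025792


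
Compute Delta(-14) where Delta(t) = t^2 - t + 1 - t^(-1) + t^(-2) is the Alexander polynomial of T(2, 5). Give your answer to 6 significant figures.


Substituting t = -14 into Delta(t) = t^2 - t + 1 - t^(-1) + t^(-2):
Term values: (196) + (14) + (1) + (0.0714286) + (0.00510204)
Sum = 211.0765306
Rounded to 6 significant figures: 211.077

211.077


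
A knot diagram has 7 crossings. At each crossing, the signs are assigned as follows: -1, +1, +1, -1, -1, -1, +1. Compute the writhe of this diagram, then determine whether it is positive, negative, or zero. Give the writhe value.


Step 1: Count positive crossings (+1).
Positive crossings: 3
Step 2: Count negative crossings (-1).
Negative crossings: 4
Step 3: Writhe = (positive) - (negative)
w = 3 - 4 = -1
Step 4: |w| = 1, and w is negative

-1


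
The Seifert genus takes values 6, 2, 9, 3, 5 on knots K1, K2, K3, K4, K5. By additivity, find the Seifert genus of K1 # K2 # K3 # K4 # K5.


The Seifert genus is additive under connected sum.
Seifert genus(K1 # K2 # K3 # K4 # K5) = (6) + (2) + (9) + (3) + (5)
= 25

25


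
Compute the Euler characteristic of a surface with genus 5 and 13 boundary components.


chi = 2 - 2g - b
= 2 - 2*5 - 13
= 2 - 10 - 13 = -21

-21


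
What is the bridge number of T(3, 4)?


The bridge number of T(p,q) is min(p,q).
min(3, 4) = 3

3


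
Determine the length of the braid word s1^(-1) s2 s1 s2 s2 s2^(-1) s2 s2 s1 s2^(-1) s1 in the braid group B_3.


The word length counts the number of generators (including inverses).
Listing each generator: s1^(-1), s2, s1, s2, s2, s2^(-1), s2, s2, s1, s2^(-1), s1
There are 11 generators in this braid word.

11


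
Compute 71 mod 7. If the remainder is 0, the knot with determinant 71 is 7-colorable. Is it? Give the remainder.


Step 1: A knot is p-colorable if and only if p divides its determinant.
Step 2: Compute 71 mod 7.
71 = 10 * 7 + 1
Step 3: 71 mod 7 = 1
Step 4: The knot is 7-colorable: no

1


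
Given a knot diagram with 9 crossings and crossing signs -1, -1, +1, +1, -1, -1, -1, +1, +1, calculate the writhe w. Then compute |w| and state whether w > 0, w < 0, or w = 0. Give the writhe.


Step 1: Count positive crossings (+1).
Positive crossings: 4
Step 2: Count negative crossings (-1).
Negative crossings: 5
Step 3: Writhe = (positive) - (negative)
w = 4 - 5 = -1
Step 4: |w| = 1, and w is negative

-1


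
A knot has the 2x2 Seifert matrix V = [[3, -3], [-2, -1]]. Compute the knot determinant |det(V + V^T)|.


Step 1: Form V + V^T where V = [[3, -3], [-2, -1]]
  V^T = [[3, -2], [-3, -1]]
  V + V^T = [[6, -5], [-5, -2]]
Step 2: det(V + V^T) = 6*(-2) - (-5)*(-5)
  = -12 - 25 = -37
Step 3: Knot determinant = |det(V + V^T)| = |-37| = 37

37


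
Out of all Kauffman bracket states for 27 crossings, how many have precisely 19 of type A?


We choose which 19 of 27 crossings get A-smoothings.
C(27, 19) = 27! / (19! * 8!)
= 2220075

2220075


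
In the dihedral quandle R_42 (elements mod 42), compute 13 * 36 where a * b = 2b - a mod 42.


13 * 36 = 2*36 - 13 mod 42
= 72 - 13 mod 42
= 59 mod 42 = 17

17


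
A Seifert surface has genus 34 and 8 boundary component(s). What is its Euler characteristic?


chi = 2 - 2g - b
= 2 - 2*34 - 8
= 2 - 68 - 8 = -74

-74


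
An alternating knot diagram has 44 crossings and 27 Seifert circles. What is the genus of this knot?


For alternating knots, g = (c - s + 1)/2.
= (44 - 27 + 1)/2
= 18/2 = 9

9


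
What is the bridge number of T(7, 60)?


The bridge number of T(p,q) is min(p,q).
min(7, 60) = 7

7


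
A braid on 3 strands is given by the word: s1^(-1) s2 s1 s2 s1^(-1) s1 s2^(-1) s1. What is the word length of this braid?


The word length counts the number of generators (including inverses).
Listing each generator: s1^(-1), s2, s1, s2, s1^(-1), s1, s2^(-1), s1
There are 8 generators in this braid word.

8


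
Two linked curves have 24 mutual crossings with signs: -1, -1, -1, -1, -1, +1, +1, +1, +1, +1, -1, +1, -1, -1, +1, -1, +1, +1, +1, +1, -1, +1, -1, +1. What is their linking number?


Step 1: Count positive crossings: 13
Step 2: Count negative crossings: 11
Step 3: Sum of signs = 13 - 11 = 2
Step 4: Linking number = sum/2 = 2/2 = 1

1


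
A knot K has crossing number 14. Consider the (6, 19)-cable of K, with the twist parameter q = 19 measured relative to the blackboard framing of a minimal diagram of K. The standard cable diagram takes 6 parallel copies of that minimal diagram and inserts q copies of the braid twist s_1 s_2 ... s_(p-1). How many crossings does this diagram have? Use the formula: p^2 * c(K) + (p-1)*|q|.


Step 1: Each of the c(K) crossings of the companion diagram becomes p*p = p^2 crossings among the p parallel strands, and each of the |q| twists s_1 s_2 ... s_(p-1) adds (p-1) crossings.
  Crossings = p^2 * c(K) + (p-1)*|q|
Step 2: = 6^2 * 14 + (6-1)*19
Step 3: = 36*14 + 5*19
Step 4: = 504 + 95 = 599

599


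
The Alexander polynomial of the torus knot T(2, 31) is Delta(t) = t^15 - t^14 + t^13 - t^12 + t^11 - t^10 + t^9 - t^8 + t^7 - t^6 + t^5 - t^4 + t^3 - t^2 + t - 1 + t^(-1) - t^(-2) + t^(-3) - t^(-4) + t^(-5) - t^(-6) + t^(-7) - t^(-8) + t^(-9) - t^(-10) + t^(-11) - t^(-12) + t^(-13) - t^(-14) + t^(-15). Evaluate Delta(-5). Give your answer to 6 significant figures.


Substituting t = -5 into Delta(t) = t^15 - t^14 + t^13 - t^12 + t^11 - t^10 + t^9 - t^8 + t^7 - t^6 + t^5 - t^4 + t^3 - t^2 + t - 1 + t^(-1) - t^(-2) + t^(-3) - t^(-4) + t^(-5) - t^(-6) + t^(-7) - t^(-8) + t^(-9) - t^(-10) + t^(-11) - t^(-12) + t^(-13) - t^(-14) + t^(-15):
Term values: (-30517578125) + (-6103515625) + (-1220703125) + (-244140625) + (-48828125) + (-9765625) + (-1953125) + (-390625) + (-78125) + (-15625) + (-3125) + (-625) + (-125) + (-25) + (-5) + (-1) + (-0.2) + (-0.04) + (-0.008) + (-0.0016) + (-0.00032) + (-6.4e-05) + (-1.28e-05) + (-2.56e-06) + (-5.12e-07) + (-1.024e-07) + (-2.048e-08) + (-4.096e-09) + (-8.192e-10) + (-1.6384e-10) + (-3.2768e-11)
Sum = -3.814697266e+10
Rounded to 6 significant figures: -3.8147e+10

-3.8147e+10


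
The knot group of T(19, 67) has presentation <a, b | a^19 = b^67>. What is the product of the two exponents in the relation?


The relation is a^19 = b^67.
Product of exponents = 19 * 67
= 1273

1273


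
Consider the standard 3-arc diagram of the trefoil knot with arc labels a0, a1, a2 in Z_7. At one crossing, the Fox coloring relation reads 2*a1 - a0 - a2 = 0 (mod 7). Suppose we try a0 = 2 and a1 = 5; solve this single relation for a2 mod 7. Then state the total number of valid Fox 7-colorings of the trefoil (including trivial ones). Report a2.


Step 1: Apply the given crossing relation 2*a1 - a0 - a2 = 0 (mod 7).
  a2 = 2*a1 - a0 mod 7
  a2 = 2*5 - 2 mod 7
  a2 = 10 - 2 mod 7
  a2 = 8 mod 7 = 1
Step 2: The trefoil has determinant 3.
  Number of Fox p-colorings (p prime) is p^2 if p = 3, else p.
  Since 7 does not divide 3, only trivial (constant) colorings exist.
  (So the trial a0 = 2, a1 = 5 with a0 != a1 does NOT extend to a valid coloring of the whole trefoil: the other two crossing relations require 3*(a1 - a0) = 0 (mod 7), which fails.)
  Total colorings = 7
Step 3: a2 = 1, total Fox 7-colorings = 7

1


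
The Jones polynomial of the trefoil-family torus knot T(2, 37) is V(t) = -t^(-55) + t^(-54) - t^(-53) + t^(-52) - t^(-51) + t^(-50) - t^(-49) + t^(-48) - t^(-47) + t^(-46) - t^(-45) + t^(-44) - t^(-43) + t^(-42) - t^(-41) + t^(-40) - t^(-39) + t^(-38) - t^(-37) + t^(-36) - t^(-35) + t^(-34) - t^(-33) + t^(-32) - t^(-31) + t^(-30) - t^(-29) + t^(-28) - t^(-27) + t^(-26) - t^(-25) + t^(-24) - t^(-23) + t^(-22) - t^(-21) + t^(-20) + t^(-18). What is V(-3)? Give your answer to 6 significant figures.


Substituting t = -3 into V(t) = -t^(-55) + t^(-54) - t^(-53) + t^(-52) - t^(-51) + t^(-50) - t^(-49) + t^(-48) - t^(-47) + t^(-46) - t^(-45) + t^(-44) - t^(-43) + t^(-42) - t^(-41) + t^(-40) - t^(-39) + t^(-38) - t^(-37) + t^(-36) - t^(-35) + t^(-34) - t^(-33) + t^(-32) - t^(-31) + t^(-30) - t^(-29) + t^(-28) - t^(-27) + t^(-26) - t^(-25) + t^(-24) - t^(-23) + t^(-22) - t^(-21) + t^(-20) + t^(-18):
  (-)t^(-55) = 5.73233e-27
  (+)t^(-54) = 1.7197e-26
  (-)t^(-53) = 5.15909e-26
  (+)t^(-52) = 1.54773e-25
  (-)t^(-51) = 4.64319e-25
  (+)t^(-50) = 1.39296e-24
  (-)t^(-49) = 4.17887e-24
  (+)t^(-48) = 1.25366e-23
  (-)t^(-47) = 3.76098e-23
  (+)t^(-46) = 1.12829e-22
  (-)t^(-45) = 3.38488e-22
  (+)t^(-44) = 1.01546e-21
  (-)t^(-43) = 3.04639e-21
  (+)t^(-42) = 9.13918e-21
  (-)t^(-41) = 2.74175e-20
  (+)t^(-40) = 8.22526e-20
  (-)t^(-39) = 2.46758e-19
  (+)t^(-38) = 7.40274e-19
  (-)t^(-37) = 2.22082e-18
  (+)t^(-36) = 6.66246e-18
  (-)t^(-35) = 1.99874e-17
  (+)t^(-34) = 5.99622e-17
  (-)t^(-33) = 1.79887e-16
  (+)t^(-32) = 5.3966e-16
  (-)t^(-31) = 1.61898e-15
  (+)t^(-30) = 4.85694e-15
  (-)t^(-29) = 1.45708e-14
  (+)t^(-28) = 4.37124e-14
  (-)t^(-27) = 1.31137e-13
  (+)t^(-26) = 3.93412e-13
  (-)t^(-25) = 1.18024e-12
  (+)t^(-24) = 3.54071e-12
  (-)t^(-23) = 1.06221e-11
  (+)t^(-22) = 3.18664e-11
  (-)t^(-21) = 9.55991e-11
  (+)t^(-20) = 2.86797e-10
  (+)t^(-18) = 2.58117e-09
Sum = (5.73233e-27) + (1.7197e-26) + (5.15909e-26) + (1.54773e-25) + (4.64319e-25) + (1.39296e-24) + (4.17887e-24) + (1.25366e-23) + (3.76098e-23) + (1.12829e-22) + (3.38488e-22) + (1.01546e-21) + (3.04639e-21) + (9.13918e-21) + (2.74175e-20) + (8.22526e-20) + (2.46758e-19) + (7.40274e-19) + (2.22082e-18) + (6.66246e-18) + (1.99874e-17) + (5.99622e-17) + (1.79887e-16) + (5.3966e-16) + (1.61898e-15) + (4.85694e-15) + (1.45708e-14) + (4.37124e-14) + (1.31137e-13) + (3.93412e-13) + (1.18024e-12) + (3.54071e-12) + (1.06221e-11) + (3.18664e-11) + (9.55991e-11) + (2.86797e-10) + (2.58117e-09)
= 3.01137059e-09
Rounded to 6 significant figures: 3.01137e-09

3.01137e-09


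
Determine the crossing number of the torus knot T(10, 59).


For a torus knot T(p, q) with gcd(p,q)=1,
the crossing number is min(p*(q-1), q*(p-1)).
p*(q-1) = 10*58 = 580
q*(p-1) = 59*9 = 531
min(580, 531) = 531

531


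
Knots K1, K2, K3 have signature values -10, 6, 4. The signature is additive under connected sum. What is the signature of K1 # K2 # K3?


The signature is additive under connected sum.
signature(K1 # K2 # K3) = (-10) + (6) + (4)
= 0

0


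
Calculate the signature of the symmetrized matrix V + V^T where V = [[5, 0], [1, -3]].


Step 1: V + V^T = [[10, 1], [1, -6]]
Step 2: trace = 4, det = -61
Step 3: Discriminant = 4^2 - 4*(-61) = 260
Step 4: Eigenvalues: 10.0623, -6.06226
Step 5: Signature = (# positive eigenvalues) - (# negative eigenvalues) = 0

0


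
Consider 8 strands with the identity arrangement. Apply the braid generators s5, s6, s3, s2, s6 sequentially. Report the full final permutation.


Starting with identity [1, 2, 3, 4, 5, 6, 7, 8].
Apply generators in sequence:
  After s5: [1, 2, 3, 4, 6, 5, 7, 8]
  After s6: [1, 2, 3, 4, 6, 7, 5, 8]
  After s3: [1, 2, 4, 3, 6, 7, 5, 8]
  After s2: [1, 4, 2, 3, 6, 7, 5, 8]
  After s6: [1, 4, 2, 3, 6, 5, 7, 8]
Final permutation: [1, 4, 2, 3, 6, 5, 7, 8]

[1, 4, 2, 3, 6, 5, 7, 8]


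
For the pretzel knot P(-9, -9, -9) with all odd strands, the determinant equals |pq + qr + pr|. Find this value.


Step 1: Compute pq + qr + pr.
pq = (-9)*(-9) = 81
qr = (-9)*(-9) = 81
pr = (-9)*(-9) = 81
pq + qr + pr = 81 + 81 + 81 = 243
Step 2: Take absolute value.
det(P(-9,-9,-9)) = |243| = 243

243


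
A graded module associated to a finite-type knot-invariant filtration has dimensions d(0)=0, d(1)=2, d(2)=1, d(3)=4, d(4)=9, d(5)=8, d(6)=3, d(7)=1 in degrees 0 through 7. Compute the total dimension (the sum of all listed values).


Total dimension = d(0) + d(1) + ... + d(7)
= 0 + 2 + 1 + 4 + 9 + 8 + 3 + 1
= 28

28


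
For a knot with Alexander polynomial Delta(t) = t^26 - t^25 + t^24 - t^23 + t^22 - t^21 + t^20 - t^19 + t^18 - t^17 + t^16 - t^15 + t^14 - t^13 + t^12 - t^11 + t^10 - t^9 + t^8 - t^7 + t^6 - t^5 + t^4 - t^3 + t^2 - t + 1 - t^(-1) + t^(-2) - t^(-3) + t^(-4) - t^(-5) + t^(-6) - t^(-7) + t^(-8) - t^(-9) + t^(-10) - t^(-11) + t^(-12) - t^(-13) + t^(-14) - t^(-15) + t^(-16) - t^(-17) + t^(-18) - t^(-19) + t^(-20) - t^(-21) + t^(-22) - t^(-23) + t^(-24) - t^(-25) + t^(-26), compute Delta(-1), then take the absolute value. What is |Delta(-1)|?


Step 1: The polynomial has 53 terms with alternating signs, exponents from 26 down to -26.
Step 2: Substitute t = -1. The i-th term has coefficient (-1)^i and exponent (m-i),
  so its value is (-1)^i * (-1)^(m-i) = (-1)^m = 1 for every i.
Step 3: All 53 terms equal 1, so Delta(-1) = 53 * (1) = 53
Step 4: |Delta(-1)| = 53

53


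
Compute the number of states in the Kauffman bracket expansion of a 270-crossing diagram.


Each crossing contributes 2 choices (A-smoothing or B-smoothing).
Total states = 2^270 = 1897137590064188545819787018382342682267975428761855001222473056385648716020711424

1897137590064188545819787018382342682267975428761855001222473056385648716020711424


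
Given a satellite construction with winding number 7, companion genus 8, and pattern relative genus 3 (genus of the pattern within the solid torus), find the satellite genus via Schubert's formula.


Schubert: g(satellite) = g_rel(pattern) + |winding| * g(companion),
where g_rel(pattern) is the genus of the pattern relative to the solid torus.
= 3 + 7 * 8
= 3 + 56 = 59

59


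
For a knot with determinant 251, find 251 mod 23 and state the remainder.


Step 1: A knot is p-colorable if and only if p divides its determinant.
Step 2: Compute 251 mod 23.
251 = 10 * 23 + 21
Step 3: 251 mod 23 = 21
Step 4: The knot is 23-colorable: no

21


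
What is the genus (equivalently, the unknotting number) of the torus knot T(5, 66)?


For a torus knot T(p,q), both the unknotting number and genus equal (p-1)(q-1)/2.
= (5-1)(66-1)/2
= 4*65/2
= 260/2 = 130

130


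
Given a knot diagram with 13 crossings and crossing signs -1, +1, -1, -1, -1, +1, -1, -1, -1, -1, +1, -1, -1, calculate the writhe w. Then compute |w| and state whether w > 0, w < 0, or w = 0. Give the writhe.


Step 1: Count positive crossings (+1).
Positive crossings: 3
Step 2: Count negative crossings (-1).
Negative crossings: 10
Step 3: Writhe = (positive) - (negative)
w = 3 - 10 = -7
Step 4: |w| = 7, and w is negative

-7


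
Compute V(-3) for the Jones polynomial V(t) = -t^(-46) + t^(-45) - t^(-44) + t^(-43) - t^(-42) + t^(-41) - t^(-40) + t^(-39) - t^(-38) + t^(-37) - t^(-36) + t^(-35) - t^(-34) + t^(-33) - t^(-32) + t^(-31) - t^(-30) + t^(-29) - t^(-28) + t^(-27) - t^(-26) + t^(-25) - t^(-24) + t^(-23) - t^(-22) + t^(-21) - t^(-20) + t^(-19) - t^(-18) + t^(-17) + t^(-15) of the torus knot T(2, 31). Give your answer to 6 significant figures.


Substituting t = -3 into V(t) = -t^(-46) + t^(-45) - t^(-44) + t^(-43) - t^(-42) + t^(-41) - t^(-40) + t^(-39) - t^(-38) + t^(-37) - t^(-36) + t^(-35) - t^(-34) + t^(-33) - t^(-32) + t^(-31) - t^(-30) + t^(-29) - t^(-28) + t^(-27) - t^(-26) + t^(-25) - t^(-24) + t^(-23) - t^(-22) + t^(-21) - t^(-20) + t^(-19) - t^(-18) + t^(-17) + t^(-15):
  (-)t^(-46) = -1.12829e-22
  (+)t^(-45) = -3.38488e-22
  (-)t^(-44) = -1.01546e-21
  (+)t^(-43) = -3.04639e-21
  (-)t^(-42) = -9.13918e-21
  (+)t^(-41) = -2.74175e-20
  (-)t^(-40) = -8.22526e-20
  (+)t^(-39) = -2.46758e-19
  (-)t^(-38) = -7.40274e-19
  (+)t^(-37) = -2.22082e-18
  (-)t^(-36) = -6.66246e-18
  (+)t^(-35) = -1.99874e-17
  (-)t^(-34) = -5.99622e-17
  (+)t^(-33) = -1.79887e-16
  (-)t^(-32) = -5.3966e-16
  (+)t^(-31) = -1.61898e-15
  (-)t^(-30) = -4.85694e-15
  (+)t^(-29) = -1.45708e-14
  (-)t^(-28) = -4.37124e-14
  (+)t^(-27) = -1.31137e-13
  (-)t^(-26) = -3.93412e-13
  (+)t^(-25) = -1.18024e-12
  (-)t^(-24) = -3.54071e-12
  (+)t^(-23) = -1.06221e-11
  (-)t^(-22) = -3.18664e-11
  (+)t^(-21) = -9.55991e-11
  (-)t^(-20) = -2.86797e-10
  (+)t^(-19) = -8.60392e-10
  (-)t^(-18) = -2.58117e-09
  (+)t^(-17) = -7.74352e-09
  (+)t^(-15) = -6.96917e-08
Sum = (-1.12829e-22) + (-3.38488e-22) + (-1.01546e-21) + (-3.04639e-21) + (-9.13918e-21) + (-2.74175e-20) + (-8.22526e-20) + (-2.46758e-19) + (-7.40274e-19) + (-2.22082e-18) + (-6.66246e-18) + (-1.99874e-17) + (-5.99622e-17) + (-1.79887e-16) + (-5.3966e-16) + (-1.61898e-15) + (-4.85694e-15) + (-1.45708e-14) + (-4.37124e-14) + (-1.31137e-13) + (-3.93412e-13) + (-1.18024e-12) + (-3.54071e-12) + (-1.06221e-11) + (-3.18664e-11) + (-9.55991e-11) + (-2.86797e-10) + (-8.60392e-10) + (-2.58117e-09) + (-7.74352e-09) + (-6.96917e-08)
= -8.130700594e-08
Rounded to 6 significant figures: -8.1307e-08

-8.1307e-08


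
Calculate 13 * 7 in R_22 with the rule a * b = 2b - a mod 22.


13 * 7 = 2*7 - 13 mod 22
= 14 - 13 mod 22
= 1 mod 22 = 1

1


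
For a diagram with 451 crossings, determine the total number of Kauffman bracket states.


Each crossing contributes 2 choices (A-smoothing or B-smoothing).
Total states = 2^451 = 5814709794364855124394590463104036274829130885498544482251921593445114304907183386609528405710108524486100172850129423468276813028917248

5814709794364855124394590463104036274829130885498544482251921593445114304907183386609528405710108524486100172850129423468276813028917248


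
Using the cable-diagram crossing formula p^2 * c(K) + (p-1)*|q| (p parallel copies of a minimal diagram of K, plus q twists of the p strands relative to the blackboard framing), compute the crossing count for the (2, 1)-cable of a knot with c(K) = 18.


Step 1: Each of the c(K) crossings of the companion diagram becomes p*p = p^2 crossings among the p parallel strands, and each of the |q| twists s_1 s_2 ... s_(p-1) adds (p-1) crossings.
  Crossings = p^2 * c(K) + (p-1)*|q|
Step 2: = 2^2 * 18 + (2-1)*1
Step 3: = 4*18 + 1*1
Step 4: = 72 + 1 = 73

73


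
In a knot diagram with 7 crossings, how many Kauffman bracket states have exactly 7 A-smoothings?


We choose which 7 of 7 crossings get A-smoothings.
C(7, 7) = 7! / (7! * 0!)
= 1

1


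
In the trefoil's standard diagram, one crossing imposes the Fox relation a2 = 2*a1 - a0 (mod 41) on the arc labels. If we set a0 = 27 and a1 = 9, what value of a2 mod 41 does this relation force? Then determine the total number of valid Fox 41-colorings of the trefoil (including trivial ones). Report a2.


Step 1: Apply the given crossing relation 2*a1 - a0 - a2 = 0 (mod 41).
  a2 = 2*a1 - a0 mod 41
  a2 = 2*9 - 27 mod 41
  a2 = 18 - 27 mod 41
  a2 = -9 mod 41 = 32
Step 2: The trefoil has determinant 3.
  Number of Fox p-colorings (p prime) is p^2 if p = 3, else p.
  Since 41 does not divide 3, only trivial (constant) colorings exist.
  (So the trial a0 = 27, a1 = 9 with a0 != a1 does NOT extend to a valid coloring of the whole trefoil: the other two crossing relations require 3*(a1 - a0) = 0 (mod 41), which fails.)
  Total colorings = 41
Step 3: a2 = 32, total Fox 41-colorings = 41

32


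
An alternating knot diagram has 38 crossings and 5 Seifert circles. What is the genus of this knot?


For alternating knots, g = (c - s + 1)/2.
= (38 - 5 + 1)/2
= 34/2 = 17

17


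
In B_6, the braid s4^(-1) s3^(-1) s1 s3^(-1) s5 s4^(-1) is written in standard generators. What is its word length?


The word length counts the number of generators (including inverses).
Listing each generator: s4^(-1), s3^(-1), s1, s3^(-1), s5, s4^(-1)
There are 6 generators in this braid word.

6


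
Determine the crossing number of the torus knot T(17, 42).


For a torus knot T(p, q) with gcd(p,q)=1,
the crossing number is min(p*(q-1), q*(p-1)).
p*(q-1) = 17*41 = 697
q*(p-1) = 42*16 = 672
min(697, 672) = 672

672


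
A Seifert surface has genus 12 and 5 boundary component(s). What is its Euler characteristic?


chi = 2 - 2g - b
= 2 - 2*12 - 5
= 2 - 24 - 5 = -27

-27


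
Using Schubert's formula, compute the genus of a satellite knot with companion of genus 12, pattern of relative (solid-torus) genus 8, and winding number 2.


Schubert: g(satellite) = g_rel(pattern) + |winding| * g(companion),
where g_rel(pattern) is the genus of the pattern relative to the solid torus.
= 8 + 2 * 12
= 8 + 24 = 32

32
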